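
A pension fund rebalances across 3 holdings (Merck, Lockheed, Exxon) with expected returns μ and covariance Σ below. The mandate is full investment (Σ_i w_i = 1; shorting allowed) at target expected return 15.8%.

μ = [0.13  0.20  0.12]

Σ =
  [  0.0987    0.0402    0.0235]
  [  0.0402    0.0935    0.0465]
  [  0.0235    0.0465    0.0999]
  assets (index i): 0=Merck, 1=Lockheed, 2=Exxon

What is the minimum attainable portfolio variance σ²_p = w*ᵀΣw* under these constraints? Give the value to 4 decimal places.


p=Σ⁻¹μ = [0.5301  1.7902  0.2433]
q=Σ⁻¹𝟙 = [6.7329  4.6972  6.2398]
a=μᵀp=0.456132  b=𝟙ᵀp=2.563491  c=𝟙ᵀq=17.669900  D=ac−b²=1.488323
λ₁=(c·0.158−b)/D = (17.669900·0.158−2.563491)/1.488323 = 0.153430
λ₂=(a−b·0.158)/D = (0.456132−2.563491·0.158)/1.488323 = 0.034334
w* = 0.153430·p + 0.034334·q:
  w_0 = 0.153430·0.5301 + 0.034334·6.7329 = 0.3125  (Merck)
  w_1 = 0.153430·1.7902 + 0.034334·4.6972 = 0.4359  (Lockheed)
  w_2 = 0.153430·0.2433 + 0.034334·6.2398 = 0.2516  (Exxon)
Σw_i=1.0000  μᵀw=0.1580
σ²=wᵀΣw=λ₁·μ_p+λ₂ = 0.153430·0.158 + 0.034334 = 0.058576 ≈ 0.0586

0.0586


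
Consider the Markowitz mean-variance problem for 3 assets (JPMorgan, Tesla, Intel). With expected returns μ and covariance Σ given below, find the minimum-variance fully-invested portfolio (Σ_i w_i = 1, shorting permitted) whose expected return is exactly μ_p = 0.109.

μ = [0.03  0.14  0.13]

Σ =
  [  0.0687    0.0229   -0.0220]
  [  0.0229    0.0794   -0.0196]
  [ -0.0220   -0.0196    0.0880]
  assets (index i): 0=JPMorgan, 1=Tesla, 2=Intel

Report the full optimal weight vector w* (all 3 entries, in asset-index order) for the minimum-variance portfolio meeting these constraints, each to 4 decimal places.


p=Σ⁻¹μ = [0.3731  2.1622  2.0521]
q=Σ⁻¹𝟙 = [16.2474  12.3979  18.1869]
a=μᵀp=0.580676  b=𝟙ᵀp=4.587425  c=𝟙ᵀq=46.832212  D=ac−b²=6.149869
λ₁=(c·0.109−b)/D = (46.832212·0.109−4.587425)/6.149869 = 0.084113
λ₂=(a−b·0.109)/D = (0.580676−4.587425·0.109)/6.149869 = 0.013114
w* = 0.084113·p + 0.013114·q:
  w_0 = 0.084113·0.3731 + 0.013114·16.2474 = 0.2444  (JPMorgan)
  w_1 = 0.084113·2.1622 + 0.013114·12.3979 = 0.3444  (Tesla)
  w_2 = 0.084113·2.0521 + 0.013114·18.1869 = 0.4111  (Intel)
Σw_i=1.0000  μᵀw=0.1090
σ²=wᵀΣw=λ₁·μ_p+λ₂ = 0.084113·0.109 + 0.013114 = 0.022282 ≈ 0.0223

0.2444  0.3444  0.4111


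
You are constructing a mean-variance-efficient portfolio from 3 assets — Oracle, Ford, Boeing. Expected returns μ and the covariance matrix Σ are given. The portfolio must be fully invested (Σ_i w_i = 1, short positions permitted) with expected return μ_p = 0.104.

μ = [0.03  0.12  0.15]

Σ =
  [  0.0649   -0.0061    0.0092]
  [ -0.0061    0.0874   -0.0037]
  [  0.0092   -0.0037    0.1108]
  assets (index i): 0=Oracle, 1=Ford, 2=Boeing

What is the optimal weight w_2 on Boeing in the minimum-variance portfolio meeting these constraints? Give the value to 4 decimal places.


u=Σ⁻¹μ = [0.4054  1.4592  1.3689]
v=Σ⁻¹𝟙 = [15.4593  12.8665  8.1713]
a=μᵀu=0.392599  b=𝟙ᵀu=3.233460  c=𝟙ᵀv=36.497165  D=ac−b²=3.873476
λ₁=(c·0.104−b)/D = (36.497165·0.104−3.233460)/3.873476 = 0.145153
λ₂=(a−b·0.104)/D = (0.392599−3.233460·0.104)/3.873476 = 0.014540
w* = 0.145153·u + 0.014540·v:
  w_0 = 0.145153·0.4054 + 0.014540·15.4593 = 0.2836  (Oracle)
  w_1 = 0.145153·1.4592 + 0.014540·12.8665 = 0.3989  (Ford)
  w_2 = 0.145153·1.3689 + 0.014540·8.1713 = 0.3175  (Boeing)
Σw_i=1.0000  μᵀw=0.1040
σ²=wᵀΣw=λ₁·μ_p+λ₂ = 0.145153·0.104 + 0.014540 = 0.029635 ≈ 0.0296

0.3175


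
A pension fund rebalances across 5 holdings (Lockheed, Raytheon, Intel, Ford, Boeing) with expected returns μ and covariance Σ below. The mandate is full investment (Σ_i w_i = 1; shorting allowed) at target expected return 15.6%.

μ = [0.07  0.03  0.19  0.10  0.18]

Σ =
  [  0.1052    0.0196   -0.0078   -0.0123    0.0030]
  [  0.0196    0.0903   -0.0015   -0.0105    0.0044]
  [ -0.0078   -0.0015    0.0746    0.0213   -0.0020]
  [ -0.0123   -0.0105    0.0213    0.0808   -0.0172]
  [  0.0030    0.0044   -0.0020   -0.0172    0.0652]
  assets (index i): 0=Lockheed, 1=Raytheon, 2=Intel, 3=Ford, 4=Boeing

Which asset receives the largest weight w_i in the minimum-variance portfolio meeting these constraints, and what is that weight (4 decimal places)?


p=Σ⁻¹μ = [0.8810  0.1952  2.3105  1.4614  3.1634]
q=Σ⁻¹𝟙 = [9.7794  10.1178  10.4418  16.4424  18.8625]
a=μᵀp=1.222080  b=𝟙ᵀp=8.011529  c=𝟙ᵀq=65.643935  D=ac−b²=16.037549
λ₁=(c·0.156−b)/D = (65.643935·0.156−8.011529)/16.037549 = 0.138982
λ₂=(a−b·0.156)/D = (1.222080−8.011529·0.156)/16.037549 = -0.001728
w* = 0.138982·p + -0.001728·q:
  w_0 = 0.138982·0.8810 + -0.001728·9.7794 = 0.1055  (Lockheed)
  w_1 = 0.138982·0.1952 + -0.001728·10.1178 = 0.0096  (Raytheon)
  w_2 = 0.138982·2.3105 + -0.001728·10.4418 = 0.3031  (Intel)
  w_3 = 0.138982·1.4614 + -0.001728·16.4424 = 0.1747  (Ford)
  w_4 = 0.138982·3.1634 + -0.001728·18.8625 = 0.4071  (Boeing)
Σw_i=1.0000  μᵀw=0.1560
σ²=wᵀΣw=λ₁·μ_p+λ₂ = 0.138982·0.156 + -0.001728 = 0.019953 ≈ 0.0200

Boeing (0.4071)


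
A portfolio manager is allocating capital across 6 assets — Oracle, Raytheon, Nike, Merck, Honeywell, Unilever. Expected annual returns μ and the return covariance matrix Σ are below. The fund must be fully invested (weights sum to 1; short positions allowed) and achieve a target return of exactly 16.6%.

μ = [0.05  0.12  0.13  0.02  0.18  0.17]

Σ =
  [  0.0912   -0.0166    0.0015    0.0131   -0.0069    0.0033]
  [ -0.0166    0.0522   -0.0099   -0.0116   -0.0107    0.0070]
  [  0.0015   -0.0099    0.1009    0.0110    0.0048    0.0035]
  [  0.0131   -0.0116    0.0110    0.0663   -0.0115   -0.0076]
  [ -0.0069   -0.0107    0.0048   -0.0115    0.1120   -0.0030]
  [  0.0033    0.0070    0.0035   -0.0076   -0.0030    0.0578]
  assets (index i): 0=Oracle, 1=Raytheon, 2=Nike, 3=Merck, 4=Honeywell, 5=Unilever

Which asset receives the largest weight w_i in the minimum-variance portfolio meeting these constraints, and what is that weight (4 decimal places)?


Unilever (0.4007)

u=Σ⁻¹μ = [1.0079  3.1818  1.2704  1.1206  2.1056  2.6780]
v=Σ⁻¹𝟙 = [14.0414  30.8914  9.2403  20.5580  14.8795  15.6741]
a=μᵀu=1.454040  b=𝟙ᵀu=11.364340  c=𝟙ᵀv=105.284602  D=ac−b²=23.939800
λ₁=(c·0.166−b)/D = (105.284602·0.166−11.364340)/23.939800 = 0.255345
λ₂=(a−b·0.166)/D = (1.454040−11.364340·0.166)/23.939800 = -0.018064
w* = 0.255345·u + -0.018064·v:
  w_0 = 0.255345·1.0079 + -0.018064·14.0414 = 0.0037  (Oracle)
  w_1 = 0.255345·3.1818 + -0.018064·30.8914 = 0.2545  (Raytheon)
  w_2 = 0.255345·1.2704 + -0.018064·9.2403 = 0.1575  (Nike)
  w_3 = 0.255345·1.1206 + -0.018064·20.5580 = -0.0852  (Merck)
  w_4 = 0.255345·2.1056 + -0.018064·14.8795 = 0.2689  (Honeywell)
  w_5 = 0.255345·2.6780 + -0.018064·15.6741 = 0.4007  (Unilever)
Σw_i=1.0000  μᵀw=0.1660
σ²=wᵀΣw=λ₁·μ_p+λ₂ = 0.255345·0.166 + -0.018064 = 0.024324 ≈ 0.0243


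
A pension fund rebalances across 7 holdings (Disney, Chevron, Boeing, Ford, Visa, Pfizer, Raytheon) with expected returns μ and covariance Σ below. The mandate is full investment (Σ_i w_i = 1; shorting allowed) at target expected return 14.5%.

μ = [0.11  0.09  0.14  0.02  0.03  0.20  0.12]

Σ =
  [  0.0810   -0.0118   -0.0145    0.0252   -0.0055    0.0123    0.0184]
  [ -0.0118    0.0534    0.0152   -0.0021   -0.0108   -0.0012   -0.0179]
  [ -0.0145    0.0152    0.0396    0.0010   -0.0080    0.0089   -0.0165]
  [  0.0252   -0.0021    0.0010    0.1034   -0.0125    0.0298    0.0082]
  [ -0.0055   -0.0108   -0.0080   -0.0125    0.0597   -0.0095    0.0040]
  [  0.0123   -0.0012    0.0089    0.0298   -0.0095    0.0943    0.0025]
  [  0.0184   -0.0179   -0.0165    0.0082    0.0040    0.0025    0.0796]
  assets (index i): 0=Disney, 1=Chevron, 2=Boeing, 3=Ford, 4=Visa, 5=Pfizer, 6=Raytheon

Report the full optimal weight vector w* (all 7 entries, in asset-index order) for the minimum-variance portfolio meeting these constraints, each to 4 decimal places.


p=Σ⁻¹μ = [1.9871  1.9906  4.4142  -0.8129  1.5997  1.8260  2.3569]
q=Σ⁻¹𝟙 = [16.9362  25.3296  33.9448  5.9099  28.3493  5.9945  19.1585]
a=μᵀp=1.695474  b=𝟙ᵀp=13.361511  c=𝟙ᵀq=135.622833  D=ac−b²=51.415003
λ₁=(c·0.145−b)/D = (135.622833·0.145−13.361511)/51.415003 = 0.122606
λ₂=(a−b·0.145)/D = (1.695474−13.361511·0.145)/51.415003 = -0.004706
w* = 0.122606·p + -0.004706·q:
  w_0 = 0.122606·1.9871 + -0.004706·16.9362 = 0.1639  (Disney)
  w_1 = 0.122606·1.9906 + -0.004706·25.3296 = 0.1249  (Chevron)
  w_2 = 0.122606·4.4142 + -0.004706·33.9448 = 0.3815  (Boeing)
  w_3 = 0.122606·-0.8129 + -0.004706·5.9099 = -0.1275  (Ford)
  w_4 = 0.122606·1.5997 + -0.004706·28.3493 = 0.0627  (Visa)
  w_5 = 0.122606·1.8260 + -0.004706·5.9945 = 0.1957  (Pfizer)
  w_6 = 0.122606·2.3569 + -0.004706·19.1585 = 0.1988  (Raytheon)
Σw_i=1.0000  μᵀw=0.1450
σ²=wᵀΣw=λ₁·μ_p+λ₂ = 0.122606·0.145 + -0.004706 = 0.013072 ≈ 0.0131

0.1639  0.1249  0.3815  -0.1275  0.0627  0.1957  0.1988


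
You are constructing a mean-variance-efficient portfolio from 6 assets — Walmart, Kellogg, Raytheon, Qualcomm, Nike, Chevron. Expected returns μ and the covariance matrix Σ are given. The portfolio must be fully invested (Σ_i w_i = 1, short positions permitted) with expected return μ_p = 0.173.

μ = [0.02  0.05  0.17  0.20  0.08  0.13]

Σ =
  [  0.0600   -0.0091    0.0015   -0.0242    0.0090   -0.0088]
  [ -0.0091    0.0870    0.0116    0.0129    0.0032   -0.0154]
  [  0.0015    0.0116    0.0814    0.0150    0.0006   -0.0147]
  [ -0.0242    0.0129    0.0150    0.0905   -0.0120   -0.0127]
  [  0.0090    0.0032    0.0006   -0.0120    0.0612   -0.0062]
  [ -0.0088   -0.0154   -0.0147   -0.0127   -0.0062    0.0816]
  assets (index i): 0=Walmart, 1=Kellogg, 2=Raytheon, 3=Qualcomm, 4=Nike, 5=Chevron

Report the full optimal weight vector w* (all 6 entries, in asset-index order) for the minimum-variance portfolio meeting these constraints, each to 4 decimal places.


-0.0419  -0.1012  0.3082  0.3754  0.1662  0.2932

u=Σ⁻¹μ = [1.6611  0.4866  1.9468  2.9046  1.8725  2.8092]
v=Σ⁻¹𝟙 = [27.6277  13.5881  10.2895  20.5743  17.9533  24.2186]
a=μᵀu=1.484411  b=𝟙ᵀu=11.680722  c=𝟙ᵀv=114.251488  D=ac−b²=33.156889
λ₁=(c·0.173−b)/D = (114.251488·0.173−11.680722)/33.156889 = 0.243834
λ₂=(a−b·0.173)/D = (1.484411−11.680722·0.173)/33.156889 = -0.016176
w* = 0.243834·u + -0.016176·v:
  w_0 = 0.243834·1.6611 + -0.016176·27.6277 = -0.0419  (Walmart)
  w_1 = 0.243834·0.4866 + -0.016176·13.5881 = -0.1012  (Kellogg)
  w_2 = 0.243834·1.9468 + -0.016176·10.2895 = 0.3082  (Raytheon)
  w_3 = 0.243834·2.9046 + -0.016176·20.5743 = 0.3754  (Qualcomm)
  w_4 = 0.243834·1.8725 + -0.016176·17.9533 = 0.1662  (Nike)
  w_5 = 0.243834·2.8092 + -0.016176·24.2186 = 0.2932  (Chevron)
Σw_i=1.0000  μᵀw=0.1730
σ²=wᵀΣw=λ₁·μ_p+λ₂ = 0.243834·0.173 + -0.016176 = 0.026007 ≈ 0.0260


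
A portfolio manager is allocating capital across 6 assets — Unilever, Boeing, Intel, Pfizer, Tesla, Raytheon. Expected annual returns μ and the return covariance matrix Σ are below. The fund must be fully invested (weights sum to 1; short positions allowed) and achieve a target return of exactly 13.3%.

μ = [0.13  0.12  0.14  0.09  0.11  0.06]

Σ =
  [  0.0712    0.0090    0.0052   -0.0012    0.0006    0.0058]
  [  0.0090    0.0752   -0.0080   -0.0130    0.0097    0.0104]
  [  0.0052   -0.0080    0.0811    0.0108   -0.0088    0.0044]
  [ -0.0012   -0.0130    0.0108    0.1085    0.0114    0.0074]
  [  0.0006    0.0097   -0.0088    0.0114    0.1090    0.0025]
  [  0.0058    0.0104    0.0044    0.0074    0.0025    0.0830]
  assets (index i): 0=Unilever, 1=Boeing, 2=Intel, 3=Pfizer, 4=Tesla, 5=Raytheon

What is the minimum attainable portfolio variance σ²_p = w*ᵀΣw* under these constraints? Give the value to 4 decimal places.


g=Σ⁻¹μ = [1.4817  1.5856  1.7754  0.7466  0.9198  0.2323]
h=Σ⁻¹𝟙 = [10.9799  12.5645  12.1898  8.2452  7.9321  8.0863]
a=μᵀg=0.813767  b=𝟙ᵀg=6.741468  c=𝟙ᵀh=59.997741  D=ac−b²=3.376797
λ₁=(c·0.133−b)/D = (59.997741·0.133−6.741468)/3.376797 = 0.366688
λ₂=(a−b·0.133)/D = (0.813767−6.741468·0.133)/3.376797 = -0.024535
w* = 0.366688·g + -0.024535·h:
  w_0 = 0.366688·1.4817 + -0.024535·10.9799 = 0.2739  (Unilever)
  w_1 = 0.366688·1.5856 + -0.024535·12.5645 = 0.2732  (Boeing)
  w_2 = 0.366688·1.7754 + -0.024535·12.1898 = 0.3520  (Intel)
  w_3 = 0.366688·0.7466 + -0.024535·8.2452 = 0.0715  (Pfizer)
  w_4 = 0.366688·0.9198 + -0.024535·7.9321 = 0.1427  (Tesla)
  w_5 = 0.366688·0.2323 + -0.024535·8.0863 = -0.1132  (Raytheon)
Σw_i=1.0000  μᵀw=0.1330
σ²=wᵀΣw=λ₁·μ_p+λ₂ = 0.366688·0.133 + -0.024535 = 0.024235 ≈ 0.0242

0.0242


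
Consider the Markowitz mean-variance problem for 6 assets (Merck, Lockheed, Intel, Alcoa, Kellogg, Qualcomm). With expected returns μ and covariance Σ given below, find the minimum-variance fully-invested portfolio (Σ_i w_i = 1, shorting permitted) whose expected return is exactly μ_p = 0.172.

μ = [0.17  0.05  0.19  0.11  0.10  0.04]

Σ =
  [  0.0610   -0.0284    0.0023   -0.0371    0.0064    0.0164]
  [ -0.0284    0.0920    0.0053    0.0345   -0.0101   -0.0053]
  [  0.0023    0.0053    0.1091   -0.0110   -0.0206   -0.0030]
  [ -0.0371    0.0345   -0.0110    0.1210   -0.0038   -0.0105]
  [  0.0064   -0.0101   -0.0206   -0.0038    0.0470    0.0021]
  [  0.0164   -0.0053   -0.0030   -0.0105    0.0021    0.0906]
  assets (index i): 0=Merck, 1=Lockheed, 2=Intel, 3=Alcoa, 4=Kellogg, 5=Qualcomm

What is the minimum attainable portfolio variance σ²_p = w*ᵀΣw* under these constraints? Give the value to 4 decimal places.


g=Σ⁻¹μ = [4.2838  1.2441  2.3831  2.1797  3.0324  0.0001]
h=Σ⁻¹𝟙 = [27.2660  16.4490  14.9075  14.9322  28.4542  8.6288]
a=μᵀg=1.786251  b=𝟙ᵀg=13.123202  c=𝟙ᵀh=110.637670  D=ac−b²=25.408262
λ₁=(c·0.172−b)/D = (110.637670·0.172−13.123202)/25.408262 = 0.232463
λ₂=(a−b·0.172)/D = (1.786251−13.123202·0.172)/25.408262 = -0.018535
w* = 0.232463·g + -0.018535·h:
  w_0 = 0.232463·4.2838 + -0.018535·27.2660 = 0.4904  (Merck)
  w_1 = 0.232463·1.2441 + -0.018535·16.4490 = -0.0157  (Lockheed)
  w_2 = 0.232463·2.3831 + -0.018535·14.9075 = 0.2777  (Intel)
  w_3 = 0.232463·2.1797 + -0.018535·14.9322 = 0.2299  (Alcoa)
  w_4 = 0.232463·3.0324 + -0.018535·28.4542 = 0.1775  (Kellogg)
  w_5 = 0.232463·0.0001 + -0.018535·8.6288 = -0.1599  (Qualcomm)
Σw_i=1.0000  μᵀw=0.1720
σ²=wᵀΣw=λ₁·μ_p+λ₂ = 0.232463·0.172 + -0.018535 = 0.021449 ≈ 0.0214

0.0214


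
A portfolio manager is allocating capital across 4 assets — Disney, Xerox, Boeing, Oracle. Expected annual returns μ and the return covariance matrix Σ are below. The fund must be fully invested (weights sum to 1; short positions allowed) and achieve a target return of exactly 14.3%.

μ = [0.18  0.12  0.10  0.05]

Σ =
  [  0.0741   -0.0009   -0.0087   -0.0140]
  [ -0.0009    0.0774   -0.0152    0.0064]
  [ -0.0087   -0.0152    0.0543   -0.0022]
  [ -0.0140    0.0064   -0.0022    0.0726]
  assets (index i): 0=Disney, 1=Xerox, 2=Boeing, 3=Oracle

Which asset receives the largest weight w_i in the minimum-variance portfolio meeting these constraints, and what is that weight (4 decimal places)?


g=Σ⁻¹μ = [3.0237  2.0679  2.9527  1.1790]
h=Σ⁻¹𝟙 = [20.0897  17.0730  27.1015  16.9644]
a=μᵀg=1.146634  b=𝟙ᵀg=9.223286  c=𝟙ᵀh=81.228638  D=ac−b²=8.070496
λ₁=(c·0.143−b)/D = (81.228638·0.143−9.223286)/8.070496 = 0.296439
λ₂=(a−b·0.143)/D = (1.146634−9.223286·0.143)/8.070496 = -0.021349
w* = 0.296439·g + -0.021349·h:
  w_0 = 0.296439·3.0237 + -0.021349·20.0897 = 0.4674  (Disney)
  w_1 = 0.296439·2.0679 + -0.021349·17.0730 = 0.2485  (Xerox)
  w_2 = 0.296439·2.9527 + -0.021349·27.1015 = 0.2967  (Boeing)
  w_3 = 0.296439·1.1790 + -0.021349·16.9644 = -0.0127  (Oracle)
Σw_i=1.0000  μᵀw=0.1430
σ²=wᵀΣw=λ₁·μ_p+λ₂ = 0.296439·0.143 + -0.021349 = 0.021042 ≈ 0.0210

Disney (0.4674)


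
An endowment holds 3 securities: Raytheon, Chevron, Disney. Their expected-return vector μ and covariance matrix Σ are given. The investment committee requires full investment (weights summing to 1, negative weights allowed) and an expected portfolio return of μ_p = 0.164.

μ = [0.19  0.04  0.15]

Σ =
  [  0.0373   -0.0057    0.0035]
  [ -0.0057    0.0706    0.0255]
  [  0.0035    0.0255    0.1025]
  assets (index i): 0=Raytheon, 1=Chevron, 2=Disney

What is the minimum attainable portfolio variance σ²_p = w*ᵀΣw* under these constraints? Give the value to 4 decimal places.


p=Σ⁻¹μ = [5.0715  0.5604  1.1508]
q=Σ⁻¹𝟙 = [28.5597  14.6115  5.1458]
a=μᵀp=1.158620  b=𝟙ᵀp=6.782669  c=𝟙ᵀq=48.316980  D=ac−b²=9.976436
λ₁=(c·0.164−b)/D = (48.316980·0.164−6.782669)/9.976436 = 0.114401
λ₂=(a−b·0.164)/D = (1.158620−6.782669·0.164)/9.976436 = 0.004637
w* = 0.114401·p + 0.004637·q:
  w_0 = 0.114401·5.0715 + 0.004637·28.5597 = 0.7126  (Raytheon)
  w_1 = 0.114401·0.5604 + 0.004637·14.6115 = 0.1319  (Chevron)
  w_2 = 0.114401·1.1508 + 0.004637·5.1458 = 0.1555  (Disney)
Σw_i=1.0000  μᵀw=0.1640
σ²=wᵀΣw=λ₁·μ_p+λ₂ = 0.114401·0.164 + 0.004637 = 0.023399 ≈ 0.0234

0.0234


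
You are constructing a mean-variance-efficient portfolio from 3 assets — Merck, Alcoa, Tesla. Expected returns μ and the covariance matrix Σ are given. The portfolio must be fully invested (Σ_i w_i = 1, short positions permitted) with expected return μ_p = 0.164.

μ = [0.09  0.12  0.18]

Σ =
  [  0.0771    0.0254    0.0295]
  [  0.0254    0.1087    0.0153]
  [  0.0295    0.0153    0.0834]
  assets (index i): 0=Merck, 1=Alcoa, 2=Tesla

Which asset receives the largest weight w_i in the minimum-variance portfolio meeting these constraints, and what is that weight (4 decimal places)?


p=Σ⁻¹μ = [0.1576  0.7916  1.9573]
q=Σ⁻¹𝟙 = [7.8253  6.2340  8.0788]
a=μᵀp=0.461494  b=𝟙ᵀp=2.906541  c=𝟙ᵀq=22.138096  D=ac−b²=1.768617
λ₁=(c·0.164−b)/D = (22.138096·0.164−2.906541)/1.768617 = 0.409420
λ₂=(a−b·0.164)/D = (0.461494−2.906541·0.164)/1.768617 = -0.008582
w* = 0.409420·p + -0.008582·q:
  w_0 = 0.409420·0.1576 + -0.008582·7.8253 = -0.0026  (Merck)
  w_1 = 0.409420·0.7916 + -0.008582·6.2340 = 0.2706  (Alcoa)
  w_2 = 0.409420·1.9573 + -0.008582·8.0788 = 0.7320  (Tesla)
Σw_i=1.0000  μᵀw=0.1640
σ²=wᵀΣw=λ₁·μ_p+λ₂ = 0.409420·0.164 + -0.008582 = 0.058563 ≈ 0.0586

Tesla (0.7320)


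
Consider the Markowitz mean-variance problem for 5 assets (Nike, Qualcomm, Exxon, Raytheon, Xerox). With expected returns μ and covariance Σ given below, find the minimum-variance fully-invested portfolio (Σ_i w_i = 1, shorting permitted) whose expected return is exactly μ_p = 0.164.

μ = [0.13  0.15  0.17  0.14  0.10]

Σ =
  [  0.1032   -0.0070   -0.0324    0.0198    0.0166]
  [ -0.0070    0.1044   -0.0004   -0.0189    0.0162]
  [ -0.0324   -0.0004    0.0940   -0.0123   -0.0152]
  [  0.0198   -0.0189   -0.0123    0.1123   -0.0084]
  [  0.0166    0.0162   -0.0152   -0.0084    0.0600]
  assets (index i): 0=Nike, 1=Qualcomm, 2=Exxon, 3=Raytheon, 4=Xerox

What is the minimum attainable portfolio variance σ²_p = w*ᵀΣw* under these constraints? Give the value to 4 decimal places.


0.0334

p=Σ⁻¹μ = [1.6764  1.5920  2.8923  1.6659  1.7390]
q=Σ⁻¹𝟙 = [11.2107  9.8733  18.9177  11.9608  17.3663]
a=μᵀp=1.355538  b=𝟙ᵀp=9.565513  c=𝟙ᵀq=69.328627  D=ac−b²=2.478550
λ₁=(c·0.164−b)/D = (69.328627·0.164−9.565513)/2.478550 = 0.727999
λ₂=(a−b·0.164)/D = (1.355538−9.565513·0.164)/2.478550 = -0.086020
w* = 0.727999·p + -0.086020·q:
  w_0 = 0.727999·1.6764 + -0.086020·11.2107 = 0.2561  (Nike)
  w_1 = 0.727999·1.5920 + -0.086020·9.8733 = 0.3097  (Qualcomm)
  w_2 = 0.727999·2.8923 + -0.086020·18.9177 = 0.4783  (Exxon)
  w_3 = 0.727999·1.6659 + -0.086020·11.9608 = 0.1839  (Raytheon)
  w_4 = 0.727999·1.7390 + -0.086020·17.3663 = -0.2279  (Xerox)
Σw_i=1.0000  μᵀw=0.1640
σ²=wᵀΣw=λ₁·μ_p+λ₂ = 0.727999·0.164 + -0.086020 = 0.033371 ≈ 0.0334


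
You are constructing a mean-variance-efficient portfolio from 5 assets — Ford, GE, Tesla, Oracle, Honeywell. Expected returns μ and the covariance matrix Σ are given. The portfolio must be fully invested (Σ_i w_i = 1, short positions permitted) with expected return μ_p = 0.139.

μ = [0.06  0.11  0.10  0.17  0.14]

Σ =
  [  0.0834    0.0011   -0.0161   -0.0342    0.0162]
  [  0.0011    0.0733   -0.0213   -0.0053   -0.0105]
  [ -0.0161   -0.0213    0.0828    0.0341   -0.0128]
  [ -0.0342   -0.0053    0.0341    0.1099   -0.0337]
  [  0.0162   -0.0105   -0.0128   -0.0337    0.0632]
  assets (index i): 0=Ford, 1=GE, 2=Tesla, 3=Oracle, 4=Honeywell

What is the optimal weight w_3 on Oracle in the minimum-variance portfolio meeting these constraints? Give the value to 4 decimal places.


x=Σ⁻¹μ = [1.3676  2.7681  1.6477  2.8809  4.1944]
y=Σ⁻¹𝟙 = [17.2992  24.2915  18.4249  18.9018  29.2348]
a=μᵀx=1.628281  b=𝟙ᵀx=12.858684  c=𝟙ᵀy=108.152220  D=ac−b²=10.756479
λ₁=(c·0.139−b)/D = (108.152220·0.139−12.858684)/10.756479 = 0.202155
λ₂=(a−b·0.139)/D = (1.628281−12.858684·0.139)/10.756479 = -0.014789
w* = 0.202155·x + -0.014789·y:
  w_0 = 0.202155·1.3676 + -0.014789·17.2992 = 0.0206  (Ford)
  w_1 = 0.202155·2.7681 + -0.014789·24.2915 = 0.2003  (GE)
  w_2 = 0.202155·1.6477 + -0.014789·18.4249 = 0.0606  (Tesla)
  w_3 = 0.202155·2.8809 + -0.014789·18.9018 = 0.3028  (Oracle)
  w_4 = 0.202155·4.1944 + -0.014789·29.2348 = 0.4156  (Honeywell)
Σw_i=1.0000  μᵀw=0.1390
σ²=wᵀΣw=λ₁·μ_p+λ₂ = 0.202155·0.139 + -0.014789 = 0.013311 ≈ 0.0133

0.3028


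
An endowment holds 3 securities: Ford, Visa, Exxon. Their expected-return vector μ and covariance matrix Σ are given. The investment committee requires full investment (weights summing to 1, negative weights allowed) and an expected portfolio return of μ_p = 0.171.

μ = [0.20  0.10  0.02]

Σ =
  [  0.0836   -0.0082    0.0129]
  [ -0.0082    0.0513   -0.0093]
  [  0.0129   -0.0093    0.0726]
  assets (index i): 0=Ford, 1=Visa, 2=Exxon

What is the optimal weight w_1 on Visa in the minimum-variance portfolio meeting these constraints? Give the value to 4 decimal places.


p=Σ⁻¹μ = [2.6083  2.3876  0.1179]
q=Σ⁻¹𝟙 = [12.0533  24.0880  14.7181]
a=μᵀp=0.762789  b=𝟙ᵀp=5.113830  c=𝟙ᵀq=50.859403  D=ac−b²=12.643714
λ₁=(c·0.171−b)/D = (50.859403·0.171−5.113830)/12.643714 = 0.283392
λ₂=(a−b·0.171)/D = (0.762789−5.113830·0.171)/12.643714 = -0.008833
w* = 0.283392·p + -0.008833·q:
  w_0 = 0.283392·2.6083 + -0.008833·12.0533 = 0.6327  (Ford)
  w_1 = 0.283392·2.3876 + -0.008833·24.0880 = 0.4639  (Visa)
  w_2 = 0.283392·0.1179 + -0.008833·14.7181 = -0.0966  (Exxon)
Σw_i=1.0000  μᵀw=0.1710
σ²=wᵀΣw=λ₁·μ_p+λ₂ = 0.283392·0.171 + -0.008833 = 0.039627 ≈ 0.0396

0.4639


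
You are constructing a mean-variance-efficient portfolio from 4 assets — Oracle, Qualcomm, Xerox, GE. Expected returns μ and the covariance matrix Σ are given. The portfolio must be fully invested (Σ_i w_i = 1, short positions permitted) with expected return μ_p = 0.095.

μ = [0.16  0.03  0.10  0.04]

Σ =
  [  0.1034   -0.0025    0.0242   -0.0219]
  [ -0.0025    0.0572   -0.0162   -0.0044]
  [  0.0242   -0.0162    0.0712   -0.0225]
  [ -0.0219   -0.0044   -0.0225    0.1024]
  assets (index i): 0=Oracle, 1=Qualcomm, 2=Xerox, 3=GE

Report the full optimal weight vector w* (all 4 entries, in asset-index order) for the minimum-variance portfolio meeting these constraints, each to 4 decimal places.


0.3279  0.1786  0.2905  0.2029

u=Σ⁻¹μ = [1.4508  1.0960  1.5014  1.0779]
v=Σ⁻¹𝟙 = [8.7750  25.5904  22.4719  17.6796]
a=μᵀu=0.458262  b=𝟙ᵀu=5.126093  c=𝟙ᵀv=74.516953  D=ac−b²=7.871485
λ₁=(c·0.095−b)/D = (74.516953·0.095−5.126093)/7.871485 = 0.248113
λ₂=(a−b·0.095)/D = (0.458262−5.126093·0.095)/7.871485 = -0.003648
w* = 0.248113·u + -0.003648·v:
  w_0 = 0.248113·1.4508 + -0.003648·8.7750 = 0.3279  (Oracle)
  w_1 = 0.248113·1.0960 + -0.003648·25.5904 = 0.1786  (Qualcomm)
  w_2 = 0.248113·1.5014 + -0.003648·22.4719 = 0.2905  (Xerox)
  w_3 = 0.248113·1.0779 + -0.003648·17.6796 = 0.2029  (GE)
Σw_i=1.0000  μᵀw=0.0950
σ²=wᵀΣw=λ₁·μ_p+λ₂ = 0.248113·0.095 + -0.003648 = 0.019923 ≈ 0.0199


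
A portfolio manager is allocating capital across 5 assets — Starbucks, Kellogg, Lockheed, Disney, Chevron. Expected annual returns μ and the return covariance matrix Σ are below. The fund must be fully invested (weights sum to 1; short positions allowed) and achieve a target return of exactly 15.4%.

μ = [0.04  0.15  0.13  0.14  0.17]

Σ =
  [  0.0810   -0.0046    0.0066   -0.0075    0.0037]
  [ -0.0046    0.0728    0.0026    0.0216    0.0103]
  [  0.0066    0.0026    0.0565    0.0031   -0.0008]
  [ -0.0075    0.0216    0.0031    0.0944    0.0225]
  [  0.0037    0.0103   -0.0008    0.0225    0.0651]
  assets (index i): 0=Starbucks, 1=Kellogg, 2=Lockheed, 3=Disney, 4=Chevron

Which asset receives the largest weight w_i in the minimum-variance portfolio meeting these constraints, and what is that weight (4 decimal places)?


Chevron (0.3829)

g=Σ⁻¹μ = [0.3555  1.5271  2.1886  0.5706  2.1792]
h=Σ⁻¹𝟙 = [11.7077  10.5778  15.6776  5.9268  11.1662]
a=μᵀg=0.978161  b=𝟙ᵀg=6.821073  c=𝟙ᵀh=55.056085  D=ac−b²=7.326707
λ₁=(c·0.154−b)/D = (55.056085·0.154−6.821073)/7.326707 = 0.226236
λ₂=(a−b·0.154)/D = (0.978161−6.821073·0.154)/7.326707 = -0.009866
w* = 0.226236·g + -0.009866·h:
  w_0 = 0.226236·0.3555 + -0.009866·11.7077 = -0.0351  (Starbucks)
  w_1 = 0.226236·1.5271 + -0.009866·10.5778 = 0.2411  (Kellogg)
  w_2 = 0.226236·2.1886 + -0.009866·15.6776 = 0.3405  (Lockheed)
  w_3 = 0.226236·0.5706 + -0.009866·5.9268 = 0.0706  (Disney)
  w_4 = 0.226236·2.1792 + -0.009866·11.1662 = 0.3829  (Chevron)
Σw_i=1.0000  μᵀw=0.1540
σ²=wᵀΣw=λ₁·μ_p+λ₂ = 0.226236·0.154 + -0.009866 = 0.024975 ≈ 0.0250


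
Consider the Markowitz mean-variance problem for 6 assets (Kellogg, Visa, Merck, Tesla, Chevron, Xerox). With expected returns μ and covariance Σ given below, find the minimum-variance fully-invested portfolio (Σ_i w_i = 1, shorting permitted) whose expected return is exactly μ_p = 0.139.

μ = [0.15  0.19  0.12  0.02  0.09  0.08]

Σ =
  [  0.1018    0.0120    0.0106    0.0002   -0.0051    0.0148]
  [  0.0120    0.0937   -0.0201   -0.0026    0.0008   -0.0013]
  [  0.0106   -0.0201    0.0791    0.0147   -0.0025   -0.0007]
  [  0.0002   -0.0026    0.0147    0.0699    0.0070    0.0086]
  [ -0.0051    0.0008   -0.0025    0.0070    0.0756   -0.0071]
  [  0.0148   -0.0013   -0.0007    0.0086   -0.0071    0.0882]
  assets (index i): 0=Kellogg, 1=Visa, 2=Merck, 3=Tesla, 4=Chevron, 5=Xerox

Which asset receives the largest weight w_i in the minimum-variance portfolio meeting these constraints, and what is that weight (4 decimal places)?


x=Σ⁻¹μ = [0.9095  2.3555  2.1085  -0.3313  1.4167  0.9522]
y=Σ⁻¹𝟙 = [5.9051  13.2160  14.0679  9.0647  14.1363  10.9075]
a=μᵀx=1.034045  b=𝟙ᵀx=7.411126  c=𝟙ᵀy=67.297595  D=ac−b²=14.663946
λ₁=(c·0.139−b)/D = (67.297595·0.139−7.411126)/14.663946 = 0.132518
λ₂=(a−b·0.139)/D = (1.034045−7.411126·0.139)/14.663946 = 0.000266
w* = 0.132518·x + 0.000266·y:
  w_0 = 0.132518·0.9095 + 0.000266·5.9051 = 0.1221  (Kellogg)
  w_1 = 0.132518·2.3555 + 0.000266·13.2160 = 0.3157  (Visa)
  w_2 = 0.132518·2.1085 + 0.000266·14.0679 = 0.2832  (Merck)
  w_3 = 0.132518·-0.3313 + 0.000266·9.0647 = -0.0415  (Tesla)
  w_4 = 0.132518·1.4167 + 0.000266·14.1363 = 0.1915  (Chevron)
  w_5 = 0.132518·0.9522 + 0.000266·10.9075 = 0.1291  (Xerox)
Σw_i=1.0000  μᵀw=0.1390
σ²=wᵀΣw=λ₁·μ_p+λ₂ = 0.132518·0.139 + 0.000266 = 0.018686 ≈ 0.0187

Visa (0.3157)


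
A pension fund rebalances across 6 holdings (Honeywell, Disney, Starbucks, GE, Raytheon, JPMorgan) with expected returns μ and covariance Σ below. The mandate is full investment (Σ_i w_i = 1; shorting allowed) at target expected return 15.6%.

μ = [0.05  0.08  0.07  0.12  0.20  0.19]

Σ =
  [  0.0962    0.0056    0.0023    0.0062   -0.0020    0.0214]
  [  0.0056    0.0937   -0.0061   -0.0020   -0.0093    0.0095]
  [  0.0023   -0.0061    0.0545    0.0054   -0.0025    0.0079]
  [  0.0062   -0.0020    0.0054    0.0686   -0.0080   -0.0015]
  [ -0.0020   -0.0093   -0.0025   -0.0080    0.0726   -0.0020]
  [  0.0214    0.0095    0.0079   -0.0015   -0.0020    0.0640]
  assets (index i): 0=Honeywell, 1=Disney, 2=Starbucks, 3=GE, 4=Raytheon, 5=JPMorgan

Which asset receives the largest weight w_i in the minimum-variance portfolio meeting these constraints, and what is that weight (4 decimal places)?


x=Σ⁻¹μ = [-0.2910  0.9974  0.9123  2.1738  3.2270  2.9572]
y=Σ⁻¹𝟙 = [6.3171  12.4860  17.2744  15.3525  18.1221  10.4531]
a=μᵀx=1.597227  b=𝟙ᵀx=9.976764  c=𝟙ᵀy=80.005285  D=ac−b²=28.250811
λ₁=(c·0.156−b)/D = (80.005285·0.156−9.976764)/28.250811 = 0.088637
λ₂=(a−b·0.156)/D = (1.597227−9.976764·0.156)/28.250811 = 0.001446
w* = 0.088637·x + 0.001446·y:
  w_0 = 0.088637·-0.2910 + 0.001446·6.3171 = -0.0167  (Honeywell)
  w_1 = 0.088637·0.9974 + 0.001446·12.4860 = 0.1065  (Disney)
  w_2 = 0.088637·0.9123 + 0.001446·17.2744 = 0.1058  (Starbucks)
  w_3 = 0.088637·2.1738 + 0.001446·15.3525 = 0.2149  (GE)
  w_4 = 0.088637·3.2270 + 0.001446·18.1221 = 0.3122  (Raytheon)
  w_5 = 0.088637·2.9572 + 0.001446·10.4531 = 0.2772  (JPMorgan)
Σw_i=1.0000  μᵀw=0.1560
σ²=wᵀΣw=λ₁·μ_p+λ₂ = 0.088637·0.156 + 0.001446 = 0.015273 ≈ 0.0153

Raytheon (0.3122)


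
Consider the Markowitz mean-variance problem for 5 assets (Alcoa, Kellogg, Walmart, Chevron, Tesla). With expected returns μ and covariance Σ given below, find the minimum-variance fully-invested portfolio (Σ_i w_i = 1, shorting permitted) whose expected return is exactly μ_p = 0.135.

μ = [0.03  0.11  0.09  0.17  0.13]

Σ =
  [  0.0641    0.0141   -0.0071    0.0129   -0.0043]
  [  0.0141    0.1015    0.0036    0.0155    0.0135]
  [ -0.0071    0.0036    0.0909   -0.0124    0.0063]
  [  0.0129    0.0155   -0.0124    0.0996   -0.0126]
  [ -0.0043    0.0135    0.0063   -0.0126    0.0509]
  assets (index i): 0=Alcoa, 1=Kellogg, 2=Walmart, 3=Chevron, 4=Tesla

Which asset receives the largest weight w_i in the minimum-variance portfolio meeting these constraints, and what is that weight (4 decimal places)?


Tesla (0.4462)

u=Σ⁻¹μ = [0.2901  0.2958  1.0905  2.1247  2.8911]
v=Σ⁻¹𝟙 = [15.4498  2.5671  12.2262  11.9076  21.7051]
a=μᵀu=0.876429  b=𝟙ᵀu=6.692188  c=𝟙ᵀv=63.855830  D=ac−b²=11.179694
λ₁=(c·0.135−b)/D = (63.855830·0.135−6.692188)/11.179694 = 0.172487
λ₂=(a−b·0.135)/D = (0.876429−6.692188·0.135)/11.179694 = -0.002417
w* = 0.172487·u + -0.002417·v:
  w_0 = 0.172487·0.2901 + -0.002417·15.4498 = 0.0127  (Alcoa)
  w_1 = 0.172487·0.2958 + -0.002417·2.5671 = 0.0448  (Kellogg)
  w_2 = 0.172487·1.0905 + -0.002417·12.2262 = 0.1586  (Walmart)
  w_3 = 0.172487·2.1247 + -0.002417·11.9076 = 0.3377  (Chevron)
  w_4 = 0.172487·2.8911 + -0.002417·21.7051 = 0.4462  (Tesla)
Σw_i=1.0000  μᵀw=0.1350
σ²=wᵀΣw=λ₁·μ_p+λ₂ = 0.172487·0.135 + -0.002417 = 0.020869 ≈ 0.0209


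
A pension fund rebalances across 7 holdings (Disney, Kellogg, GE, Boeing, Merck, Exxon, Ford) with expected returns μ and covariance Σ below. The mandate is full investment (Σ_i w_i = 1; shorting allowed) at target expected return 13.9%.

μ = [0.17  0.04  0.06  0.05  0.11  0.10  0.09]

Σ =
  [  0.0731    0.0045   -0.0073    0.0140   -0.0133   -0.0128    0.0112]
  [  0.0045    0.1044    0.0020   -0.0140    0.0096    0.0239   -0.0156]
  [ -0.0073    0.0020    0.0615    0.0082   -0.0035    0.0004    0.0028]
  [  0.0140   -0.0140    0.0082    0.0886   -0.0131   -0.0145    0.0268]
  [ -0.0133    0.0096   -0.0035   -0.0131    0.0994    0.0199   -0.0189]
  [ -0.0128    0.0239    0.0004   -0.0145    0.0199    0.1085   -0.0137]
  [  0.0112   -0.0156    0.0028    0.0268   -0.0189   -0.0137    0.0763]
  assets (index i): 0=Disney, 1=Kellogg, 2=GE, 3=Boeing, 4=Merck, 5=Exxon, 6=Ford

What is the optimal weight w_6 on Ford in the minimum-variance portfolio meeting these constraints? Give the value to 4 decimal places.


p=Σ⁻¹μ = [2.7229  0.0438  1.3138  0.0335  1.5435  1.1154  1.3114]
q=Σ⁻¹𝟙 = [15.3033  8.3603  16.8234  7.8929  13.7565  9.4537  14.2844]
a=μᵀp=0.944490  b=𝟙ᵀp=8.084224  c=𝟙ᵀq=85.874747  D=ac−b²=15.753201
λ₁=(c·0.139−b)/D = (85.874747·0.139−8.084224)/15.753201 = 0.244545
λ₂=(a−b·0.139)/D = (0.944490−8.084224·0.139)/15.753201 = -0.011377
w* = 0.244545·p + -0.011377·q:
  w_0 = 0.244545·2.7229 + -0.011377·15.3033 = 0.4918  (Disney)
  w_1 = 0.244545·0.0438 + -0.011377·8.3603 = -0.0844  (Kellogg)
  w_2 = 0.244545·1.3138 + -0.011377·16.8234 = 0.1299  (GE)
  w_3 = 0.244545·0.0335 + -0.011377·7.8929 = -0.0816  (Boeing)
  w_4 = 0.244545·1.5435 + -0.011377·13.7565 = 0.2209  (Merck)
  w_5 = 0.244545·1.1154 + -0.011377·9.4537 = 0.1652  (Exxon)
  w_6 = 0.244545·1.3114 + -0.011377·14.2844 = 0.1582  (Ford)
Σw_i=1.0000  μᵀw=0.1390
σ²=wᵀΣw=λ₁·μ_p+λ₂ = 0.244545·0.139 + -0.011377 = 0.022615 ≈ 0.0226

0.1582


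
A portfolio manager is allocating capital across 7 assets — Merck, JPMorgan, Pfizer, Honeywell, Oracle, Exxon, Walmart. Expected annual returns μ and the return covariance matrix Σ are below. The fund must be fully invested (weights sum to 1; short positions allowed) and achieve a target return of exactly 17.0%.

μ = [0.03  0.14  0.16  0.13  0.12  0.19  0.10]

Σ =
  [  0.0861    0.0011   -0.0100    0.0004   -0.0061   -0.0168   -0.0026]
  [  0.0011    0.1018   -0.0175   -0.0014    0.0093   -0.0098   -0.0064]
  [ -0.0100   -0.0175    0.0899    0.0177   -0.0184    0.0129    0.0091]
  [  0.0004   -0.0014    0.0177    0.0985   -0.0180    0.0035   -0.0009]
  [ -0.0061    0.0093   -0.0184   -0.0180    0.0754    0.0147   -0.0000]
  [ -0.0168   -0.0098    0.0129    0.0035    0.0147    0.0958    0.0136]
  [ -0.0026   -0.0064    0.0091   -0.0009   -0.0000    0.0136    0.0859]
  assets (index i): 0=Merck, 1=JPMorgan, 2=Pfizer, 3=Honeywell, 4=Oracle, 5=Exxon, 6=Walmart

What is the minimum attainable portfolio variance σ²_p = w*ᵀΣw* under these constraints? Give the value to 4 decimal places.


0.0288

u=Σ⁻¹μ = [1.0369  1.7672  2.0710  1.2773  1.9564  1.5969  0.8684]
v=Σ⁻¹𝟙 = [16.2272  12.1132  14.6019  10.6672  17.6326  7.9946  10.3342]
a=μᵀu=1.400936  b=𝟙ᵀu=10.574011  c=𝟙ᵀv=89.570952  D=ac−b²=13.673437
λ₁=(c·0.170−b)/D = (89.570952·0.170−10.574011)/13.673437 = 0.340299
λ₂=(a−b·0.170)/D = (1.400936−10.574011·0.170)/13.673437 = -0.029009
w* = 0.340299·u + -0.029009·v:
  w_0 = 0.340299·1.0369 + -0.029009·16.2272 = -0.1179  (Merck)
  w_1 = 0.340299·1.7672 + -0.029009·12.1132 = 0.2500  (JPMorgan)
  w_2 = 0.340299·2.0710 + -0.029009·14.6019 = 0.2812  (Pfizer)
  w_3 = 0.340299·1.2773 + -0.029009·10.6672 = 0.1252  (Honeywell)
  w_4 = 0.340299·1.9564 + -0.029009·17.6326 = 0.1543  (Oracle)
  w_5 = 0.340299·1.5969 + -0.029009·7.9946 = 0.3115  (Exxon)
  w_6 = 0.340299·0.8684 + -0.029009·10.3342 = -0.0043  (Walmart)
Σw_i=1.0000  μᵀw=0.1700
σ²=wᵀΣw=λ₁·μ_p+λ₂ = 0.340299·0.170 + -0.029009 = 0.028842 ≈ 0.0288


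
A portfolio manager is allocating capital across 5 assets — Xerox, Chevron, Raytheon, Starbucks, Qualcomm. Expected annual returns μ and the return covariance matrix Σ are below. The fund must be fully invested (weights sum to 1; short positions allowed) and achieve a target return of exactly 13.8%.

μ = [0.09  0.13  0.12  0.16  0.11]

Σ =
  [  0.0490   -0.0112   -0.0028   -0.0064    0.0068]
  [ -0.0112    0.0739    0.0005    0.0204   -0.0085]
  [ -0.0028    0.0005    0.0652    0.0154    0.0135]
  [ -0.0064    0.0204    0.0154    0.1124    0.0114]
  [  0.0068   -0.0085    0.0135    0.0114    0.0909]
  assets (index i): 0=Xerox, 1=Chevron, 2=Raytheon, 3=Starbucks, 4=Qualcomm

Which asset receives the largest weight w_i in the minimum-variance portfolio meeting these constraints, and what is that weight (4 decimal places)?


x=Σ⁻¹μ = [2.3687  1.9588  1.5324  0.9041  0.8751]
y=Σ⁻¹𝟙 = [24.4886  16.8328  13.4920  4.5592  8.1677]
a=μᵀx=0.892645  b=𝟙ᵀx=7.639190  c=𝟙ᵀy=67.540264  D=ac−b²=1.932216
λ₁=(c·0.138−b)/D = (67.540264·0.138−7.639190)/1.932216 = 0.870175
λ₂=(a−b·0.138)/D = (0.892645−7.639190·0.138)/1.932216 = -0.083616
w* = 0.870175·x + -0.083616·y:
  w_0 = 0.870175·2.3687 + -0.083616·24.4886 = 0.0135  (Xerox)
  w_1 = 0.870175·1.9588 + -0.083616·16.8328 = 0.2970  (Chevron)
  w_2 = 0.870175·1.5324 + -0.083616·13.4920 = 0.2054  (Raytheon)
  w_3 = 0.870175·0.9041 + -0.083616·4.5592 = 0.4055  (Starbucks)
  w_4 = 0.870175·0.8751 + -0.083616·8.1677 = 0.0786  (Qualcomm)
Σw_i=1.0000  μᵀw=0.1380
σ²=wᵀΣw=λ₁·μ_p+λ₂ = 0.870175·0.138 + -0.083616 = 0.036468 ≈ 0.0365

Starbucks (0.4055)


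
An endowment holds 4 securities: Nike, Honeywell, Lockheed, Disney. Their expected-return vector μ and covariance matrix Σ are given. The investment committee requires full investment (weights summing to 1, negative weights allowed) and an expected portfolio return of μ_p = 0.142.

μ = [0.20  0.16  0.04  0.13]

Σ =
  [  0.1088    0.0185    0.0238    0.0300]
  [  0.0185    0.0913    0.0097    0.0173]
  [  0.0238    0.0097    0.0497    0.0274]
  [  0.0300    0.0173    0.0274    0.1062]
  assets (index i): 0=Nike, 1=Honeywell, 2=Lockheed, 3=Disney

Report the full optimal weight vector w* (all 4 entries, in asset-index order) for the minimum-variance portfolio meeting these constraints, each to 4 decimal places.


x=Σ⁻¹μ = [1.5372  1.3677  -0.5956  0.7207]
y=Σ⁻¹𝟙 = [3.6571  8.0077  15.0439  3.1973]
a=μᵀx=0.596147  b=𝟙ᵀx=3.030060  c=𝟙ᵀy=29.905986  D=ac−b²=8.647112
λ₁=(c·0.142−b)/D = (29.905986·0.142−3.030060)/8.647112 = 0.140693
λ₂=(a−b·0.142)/D = (0.596147−3.030060·0.142)/8.647112 = 0.019183
w* = 0.140693·x + 0.019183·y:
  w_0 = 0.140693·1.5372 + 0.019183·3.6571 = 0.2864  (Nike)
  w_1 = 0.140693·1.3677 + 0.019183·8.0077 = 0.3460  (Honeywell)
  w_2 = 0.140693·-0.5956 + 0.019183·15.0439 = 0.2048  (Lockheed)
  w_3 = 0.140693·0.7207 + 0.019183·3.1973 = 0.1627  (Disney)
Σw_i=1.0000  μᵀw=0.1420
σ²=wᵀΣw=λ₁·μ_p+λ₂ = 0.140693·0.142 + 0.019183 = 0.039162 ≈ 0.0392

0.2864  0.3460  0.2048  0.1627


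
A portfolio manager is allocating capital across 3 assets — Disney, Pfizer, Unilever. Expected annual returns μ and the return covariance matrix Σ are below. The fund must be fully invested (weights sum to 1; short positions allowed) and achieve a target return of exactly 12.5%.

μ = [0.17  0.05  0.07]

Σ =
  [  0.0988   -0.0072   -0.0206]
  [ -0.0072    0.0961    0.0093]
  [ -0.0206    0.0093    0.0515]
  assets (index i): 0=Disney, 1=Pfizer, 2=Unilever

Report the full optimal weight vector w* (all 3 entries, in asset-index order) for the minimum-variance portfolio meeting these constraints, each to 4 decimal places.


g=Σ⁻¹μ = [2.2047  0.4769  2.1550]
h=Σ⁻¹𝟙 = [15.8153  9.2613  24.0712]
a=μᵀg=0.549498  b=𝟙ᵀg=4.836637  c=𝟙ᵀh=49.147675  D=ac−b²=3.613509
λ₁=(c·0.125−b)/D = (49.147675·0.125−4.836637)/3.613509 = 0.361649
λ₂=(a−b·0.125)/D = (0.549498−4.836637·0.125)/3.613509 = -0.015243
w* = 0.361649·g + -0.015243·h:
  w_0 = 0.361649·2.2047 + -0.015243·15.8153 = 0.5563  (Disney)
  w_1 = 0.361649·0.4769 + -0.015243·9.2613 = 0.0313  (Pfizer)
  w_2 = 0.361649·2.1550 + -0.015243·24.0712 = 0.4124  (Unilever)
Σw_i=1.0000  μᵀw=0.1250
σ²=wᵀΣw=λ₁·μ_p+λ₂ = 0.361649·0.125 + -0.015243 = 0.029963 ≈ 0.0300

0.5563  0.0313  0.4124
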